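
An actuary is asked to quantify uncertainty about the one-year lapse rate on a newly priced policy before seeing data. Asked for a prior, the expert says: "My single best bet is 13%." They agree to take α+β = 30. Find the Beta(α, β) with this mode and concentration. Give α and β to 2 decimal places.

α = 4.64, β = 25.36

For α,β > 1 the Beta mode is (α−1)/(α+β−2). With α+β = 30, the mode is (α−1)/28.
Set (α−1)/28 = 0.13 → α = 1 + 0.13·28 = 4.64.
β = 30 − α = 25.36.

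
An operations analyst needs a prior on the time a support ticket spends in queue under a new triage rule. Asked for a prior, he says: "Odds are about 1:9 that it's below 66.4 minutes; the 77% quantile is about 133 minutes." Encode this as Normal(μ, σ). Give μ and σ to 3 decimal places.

The p-quantile of Normal(μ,σ) is μ + z_p·σ, with z_{0.1} = -1.282 and z_{0.77} = 0.7388.
Eliminate σ: μ = (z₂·x₁ − z₁·x₂)/(z₂ − z₁) = (0.7388·66.4 − (-1.282)·133)/2.02 = 108.645.
Then σ = (x₂ − x₁)/(z₂ − z₁) = (133 − 66.4)/2.02 = 32.964.

μ = 108.645, σ = 32.964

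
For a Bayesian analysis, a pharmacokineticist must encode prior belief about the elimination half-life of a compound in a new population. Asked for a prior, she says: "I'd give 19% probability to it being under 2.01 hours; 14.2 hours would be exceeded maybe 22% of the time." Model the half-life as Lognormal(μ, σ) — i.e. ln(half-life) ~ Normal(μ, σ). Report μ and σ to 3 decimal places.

If T ~ Lognormal(μ,σ) then ln T ~ Normal(μ,σ), so the p-quantile of ln T is μ + z_p·σ.
ln(2.01) = 0.6981 and ln(14.2) = 2.653; z_{0.19} = -0.8779, z_{0.78} = 0.7722.
σ = (2.653 − 0.6981)/(0.7722 − (-0.8779)) = 1.185.
μ = 0.6981 − (-0.8779)·1.185 = 1.738.

μ ≈ 1.738, σ ≈ 1.185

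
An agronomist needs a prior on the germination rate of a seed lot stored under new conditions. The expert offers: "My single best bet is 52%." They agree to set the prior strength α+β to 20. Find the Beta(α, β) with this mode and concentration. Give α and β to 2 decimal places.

α = 10.36, β = 9.64

For α,β > 1 the Beta mode is (α−1)/(α+β−2). With α+β = 20, the mode is (α−1)/18.
Set (α−1)/18 = 0.52 → α = 1 + 0.52·18 = 10.36.
β = 20 − α = 9.64.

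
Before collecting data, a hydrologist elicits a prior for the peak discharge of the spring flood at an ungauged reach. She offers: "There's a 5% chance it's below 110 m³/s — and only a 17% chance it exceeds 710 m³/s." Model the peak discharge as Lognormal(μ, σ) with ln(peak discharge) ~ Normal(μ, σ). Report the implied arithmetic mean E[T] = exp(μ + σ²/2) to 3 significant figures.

If T ~ Lognormal(μ,σ) then ln T ~ Normal(μ,σ), so the p-quantile of ln T is μ + z_p·σ.
ln(110) = 4.7 and ln(710) = 6.565; z_{0.05} = -1.645, z_{0.83} = 0.9542.
σ = (6.565 − 4.7)/(0.9542 − (-1.645)) = 0.717.
μ = 4.7 − (-1.645)·0.717 = 5.881.
E[T] = exp(μ + σ²/2) = exp(5.881 + 0.2574) = 463 m³/s.

E[T] ≈ 463 m³/s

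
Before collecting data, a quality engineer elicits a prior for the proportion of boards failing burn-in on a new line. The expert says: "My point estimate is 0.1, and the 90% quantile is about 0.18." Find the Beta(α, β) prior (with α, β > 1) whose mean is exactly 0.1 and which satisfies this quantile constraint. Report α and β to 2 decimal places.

α ≈ 2.52, β ≈ 22.67

With mean 0.1 fixed, write α = 0.1s, β = 0.9s where s = α+β.
Need P(θ < 0.18) = 0.9 under Beta(0.1s, 0.9s). Normal approximation: (q−m)/√(m(1−m)/s) ≈ z_{0.9} = 1.28, so s ≈ 0.1·0.9·(1.28)²/(0.18−0.1)² = 23.1.
At s = 23.1: P(θ<0.18) ≈ 0.893. Adjusting to match 0.9 gives s ≈ 25.19.
So α = 0.1·25.19 ≈ 2.52, β = 0.9·25.19 ≈ 22.67.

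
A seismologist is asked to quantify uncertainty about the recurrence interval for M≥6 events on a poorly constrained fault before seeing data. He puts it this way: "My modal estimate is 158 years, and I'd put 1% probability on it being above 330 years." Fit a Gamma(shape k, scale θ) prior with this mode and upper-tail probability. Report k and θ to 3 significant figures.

k ≈ 9.98, θ ≈ 17.6

Gamma(k,θ) with k>1 has mode (k−1)θ, so θ = 158/(k−1).
Need P(X < 330) = 0.99 with θ tied to k this way. Start at k = 2, θ = 158: P(X<330) ≈ 0.617.
Too low — raise k to concentrate. Iterating converges to k ≈ 9.98.
Then θ = 158/(9.98−1) ≈ 17.6.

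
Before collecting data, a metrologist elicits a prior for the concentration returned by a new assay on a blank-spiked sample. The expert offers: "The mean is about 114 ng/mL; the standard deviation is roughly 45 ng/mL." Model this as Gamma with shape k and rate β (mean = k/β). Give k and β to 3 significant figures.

For Gamma(k, rate β): mean = k/β, variance = k/β², so CV = 1/√k.
CV = SD/mean = 45/114 = 0.3947, hence k = 1/CV² = 6.42.
Then β = k/mean = 6.42/114 = 0.0563.

k ≈ 6.42, β ≈ 0.0563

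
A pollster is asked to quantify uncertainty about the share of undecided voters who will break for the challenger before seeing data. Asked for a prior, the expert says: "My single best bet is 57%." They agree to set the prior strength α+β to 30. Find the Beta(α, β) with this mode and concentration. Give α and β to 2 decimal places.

α = 16.96, β = 13.04

For α,β > 1 the Beta mode is (α−1)/(α+β−2). With α+β = 30, the mode is (α−1)/28.
Set (α−1)/28 = 0.57 → α = 1 + 0.57·28 = 16.96.
β = 30 − α = 13.04.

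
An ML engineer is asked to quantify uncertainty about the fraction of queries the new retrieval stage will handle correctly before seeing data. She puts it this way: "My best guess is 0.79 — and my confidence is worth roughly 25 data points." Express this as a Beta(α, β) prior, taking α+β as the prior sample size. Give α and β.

α = 19.75, β = 5.25

Under the effective-sample-size interpretation, Beta(α, β) has prior mean α/(α+β) and prior sample size α+β.
So α+β = 25 and α/(α+β) = 0.79, giving α = 0.79·25 = 19.75 and β = 25 − 19.75 = 5.25.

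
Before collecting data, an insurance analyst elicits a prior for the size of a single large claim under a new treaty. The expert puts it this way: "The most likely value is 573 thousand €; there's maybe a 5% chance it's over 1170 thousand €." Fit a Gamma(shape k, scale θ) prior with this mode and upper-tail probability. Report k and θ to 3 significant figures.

Gamma(k,θ) with k>1 has mode (k−1)θ, so θ = 573/(k−1).
Need P(X < 1170) = 0.95 with θ tied to k this way. Start at k = 2, θ = 573: P(X<1170) ≈ 0.605.
Too low — raise k to concentrate. Iterating converges to k ≈ 6.43.
Then θ = 573/(6.43−1) ≈ 106.

k ≈ 6.43, θ ≈ 106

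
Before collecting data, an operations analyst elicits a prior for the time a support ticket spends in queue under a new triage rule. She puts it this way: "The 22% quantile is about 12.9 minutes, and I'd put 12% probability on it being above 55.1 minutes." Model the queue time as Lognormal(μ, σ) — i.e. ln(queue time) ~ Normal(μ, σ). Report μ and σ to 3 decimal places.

If T ~ Lognormal(μ,σ) then ln T ~ Normal(μ,σ), so the p-quantile of ln T is μ + z_p·σ.
ln(12.9) = 2.557 and ln(55.1) = 4.009; z_{0.22} = -0.7722, z_{0.88} = 1.175.
σ = (4.009 − 2.557)/(1.175 − (-0.7722)) = 0.746.
μ = 2.557 − (-0.7722)·0.746 = 3.133.

μ ≈ 3.133, σ ≈ 0.746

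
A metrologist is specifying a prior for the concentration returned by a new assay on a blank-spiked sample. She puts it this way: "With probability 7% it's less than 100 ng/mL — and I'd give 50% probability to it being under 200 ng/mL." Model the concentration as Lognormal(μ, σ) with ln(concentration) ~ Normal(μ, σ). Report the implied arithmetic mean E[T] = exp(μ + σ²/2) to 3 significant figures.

If T ~ Lognormal(μ,σ) then ln T ~ Normal(μ,σ), so the p-quantile of ln T is μ + z_p·σ.
ln(100) = 4.605 and ln(200) = 5.298; z_{0.07} = -1.476, z_{0.5} = 0.
σ = (5.298 − 4.605)/(0 − (-1.476)) = 0.470.
μ = 4.605 − (-1.476)·0.470 = 5.298.
E[T] = exp(μ + σ²/2) = exp(5.298 + 0.1103) = 223 ng/mL.

E[T] ≈ 223 ng/mL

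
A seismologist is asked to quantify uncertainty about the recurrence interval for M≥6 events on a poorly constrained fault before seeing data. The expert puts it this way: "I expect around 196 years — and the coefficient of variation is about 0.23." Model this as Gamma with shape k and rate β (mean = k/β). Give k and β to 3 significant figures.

For Gamma(k, rate β): mean = k/β, variance = k/β², so CV = 1/√k.
CV = 0.23, hence k = 1/CV² = 18.9.
Then β = k/mean = 18.9/196 = 0.0964.

k ≈ 18.9, β ≈ 0.0964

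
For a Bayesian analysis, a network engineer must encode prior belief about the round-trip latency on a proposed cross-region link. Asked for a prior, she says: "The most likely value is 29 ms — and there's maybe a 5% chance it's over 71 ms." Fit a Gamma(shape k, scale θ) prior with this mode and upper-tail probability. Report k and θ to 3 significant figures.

k ≈ 4.4, θ ≈ 8.54

Gamma(k,θ) with k>1 has mode (k−1)θ, so θ = 29/(k−1).
Need P(X < 71) = 0.95 with θ tied to k this way. Start at k = 2, θ = 29: P(X<71) ≈ 0.702.
Too low — raise k to concentrate. Iterating converges to k ≈ 4.4.
Then θ = 29/(4.4−1) ≈ 8.54.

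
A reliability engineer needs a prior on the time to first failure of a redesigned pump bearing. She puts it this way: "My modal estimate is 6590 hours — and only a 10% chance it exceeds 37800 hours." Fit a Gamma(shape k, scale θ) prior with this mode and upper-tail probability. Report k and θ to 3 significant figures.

Gamma(k,θ) with k>1 has mode (k−1)θ, so θ = 6590/(k−1).
Need P(X < 37800) = 0.9 with θ tied to k this way. Start at k = 2, θ = 6590: P(X<37800) ≈ 0.978.
Too high — lower k to spread out. Iterating converges to k ≈ 1.56.
Then θ = 6590/(1.56−1) ≈ 11700.

k ≈ 1.56, θ ≈ 11700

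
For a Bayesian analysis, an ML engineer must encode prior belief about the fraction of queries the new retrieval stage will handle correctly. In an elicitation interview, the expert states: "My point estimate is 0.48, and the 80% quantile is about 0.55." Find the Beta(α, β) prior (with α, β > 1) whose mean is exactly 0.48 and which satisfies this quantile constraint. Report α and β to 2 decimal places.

α ≈ 17.33, β ≈ 18.78

With mean 0.48 fixed, write α = 0.48s, β = 0.52s where s = α+β.
Need P(θ < 0.55) = 0.8 under Beta(0.48s, 0.52s). Normal approximation: (q−m)/√(m(1−m)/s) ≈ z_{0.8} = 0.842, so s ≈ 0.48·0.52·(0.842)²/(0.55−0.48)² = 36.1.
At s = 36.1: P(θ<0.55) ≈ 0.800. Adjusting to match 0.8 gives s ≈ 36.11.
So α = 0.48·36.11 ≈ 17.33, β = 0.52·36.11 ≈ 18.78.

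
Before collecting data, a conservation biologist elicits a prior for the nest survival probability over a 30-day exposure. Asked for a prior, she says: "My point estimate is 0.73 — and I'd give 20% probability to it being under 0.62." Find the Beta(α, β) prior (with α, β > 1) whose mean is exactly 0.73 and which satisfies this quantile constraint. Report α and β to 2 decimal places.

With mean 0.73 fixed, write α = 0.73s, β = 0.27s where s = α+β.
Need P(θ < 0.62) = 0.2 under Beta(0.73s, 0.27s). Normal approximation: (q−m)/√(m(1−m)/s) ≈ z_{0.2} = -0.842, so s ≈ 0.73·0.27·(-0.842)²/(0.62−0.73)² = 11.5.
At s = 11.5: P(θ<0.62) ≈ 0.191. Adjusting to match 0.2 gives s ≈ 10.53.
So α = 0.73·10.53 ≈ 7.69, β = 0.27·10.53 ≈ 2.84.

α ≈ 7.69, β ≈ 2.84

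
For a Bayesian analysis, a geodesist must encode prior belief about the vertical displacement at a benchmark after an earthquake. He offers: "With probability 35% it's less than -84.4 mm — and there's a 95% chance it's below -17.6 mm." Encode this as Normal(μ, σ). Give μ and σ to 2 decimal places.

The p-quantile of Normal(μ,σ) is μ + z_p·σ, with z_{0.35} = -0.3853 and z_{0.95} = 1.645.
Eliminate σ: μ = (z₂·x₁ − z₁·x₂)/(z₂ − z₁) = (1.645·-84.4 − (-0.3853)·-17.6)/2.03 = -71.72.
Then σ = (x₂ − x₁)/(z₂ − z₁) = (-17.6 − -84.4)/2.03 = 32.90.

μ = -71.72, σ = 32.90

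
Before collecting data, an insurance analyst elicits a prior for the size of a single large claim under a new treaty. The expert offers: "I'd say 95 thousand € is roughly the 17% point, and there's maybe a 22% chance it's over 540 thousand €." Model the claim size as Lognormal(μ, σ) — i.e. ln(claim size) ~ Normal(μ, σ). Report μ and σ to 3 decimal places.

If T ~ Lognormal(μ,σ) then ln T ~ Normal(μ,σ), so the p-quantile of ln T is μ + z_p·σ.
ln(95) = 4.554 and ln(540) = 6.292; z_{0.17} = -0.9542, z_{0.78} = 0.7722.
σ = (6.292 − 4.554)/(0.7722 − (-0.9542)) = 1.007.
μ = 4.554 − (-0.9542)·1.007 = 5.514.

μ ≈ 5.514, σ ≈ 1.007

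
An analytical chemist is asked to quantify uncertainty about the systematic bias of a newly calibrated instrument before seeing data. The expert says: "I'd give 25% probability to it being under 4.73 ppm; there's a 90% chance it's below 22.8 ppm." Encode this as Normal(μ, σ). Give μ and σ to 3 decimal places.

μ = 10.961, σ = 9.238

The p-quantile of Normal(μ,σ) is μ + z_p·σ, with z_{0.25} = -0.6745 and z_{0.9} = 1.282.
Eliminate σ: μ = (z₂·x₁ − z₁·x₂)/(z₂ − z₁) = (1.282·4.73 − (-0.6745)·22.8)/1.956 = 10.961.
Then σ = (x₂ − x₁)/(z₂ − z₁) = (22.8 − 4.73)/1.956 = 9.238.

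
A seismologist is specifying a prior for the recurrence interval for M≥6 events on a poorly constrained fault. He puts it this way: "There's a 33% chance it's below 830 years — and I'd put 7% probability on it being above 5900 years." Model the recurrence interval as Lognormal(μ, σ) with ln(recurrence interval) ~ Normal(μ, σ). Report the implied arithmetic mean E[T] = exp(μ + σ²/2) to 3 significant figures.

If T ~ Lognormal(μ,σ) then ln T ~ Normal(μ,σ), so the p-quantile of ln T is μ + z_p·σ.
ln(830) = 6.721 and ln(5900) = 8.683; z_{0.33} = -0.4399, z_{0.93} = 1.476.
σ = (8.683 − 6.721)/(1.476 − (-0.4399)) = 1.024.
μ = 6.721 − (-0.4399)·1.024 = 7.172.
E[T] = exp(μ + σ²/2) = exp(7.172 + 0.5241) = 2200 years.

E[T] ≈ 2200 years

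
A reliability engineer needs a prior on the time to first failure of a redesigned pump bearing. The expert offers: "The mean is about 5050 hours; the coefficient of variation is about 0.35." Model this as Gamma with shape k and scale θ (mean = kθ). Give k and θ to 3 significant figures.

For Gamma(k, scale θ): mean = kθ, variance = kθ², so CV = 1/√k.
CV = 0.35, hence k = 1/CV² = 8.16.
Then θ = mean/k = 5050/8.16 = 619.

k ≈ 8.16, θ ≈ 619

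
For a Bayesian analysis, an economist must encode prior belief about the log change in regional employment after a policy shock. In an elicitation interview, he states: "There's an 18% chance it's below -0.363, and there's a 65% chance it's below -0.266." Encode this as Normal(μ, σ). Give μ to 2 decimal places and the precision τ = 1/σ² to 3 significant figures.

The p-quantile of Normal(μ,σ) is μ + z_p·σ, with z_{0.18} = -0.9154 and z_{0.65} = 0.3853.
Eliminate σ: μ = (z₂·x₁ − z₁·x₂)/(z₂ − z₁) = (0.3853·-0.363 − (-0.9154)·-0.266)/1.301 = -0.29.
Then σ = (x₂ − x₁)/(z₂ − z₁) = (-0.266 − -0.363)/1.301 = 0.07.
Precision τ = 1/σ² = 1/0.07458² = 180.

μ = -0.29, τ = 180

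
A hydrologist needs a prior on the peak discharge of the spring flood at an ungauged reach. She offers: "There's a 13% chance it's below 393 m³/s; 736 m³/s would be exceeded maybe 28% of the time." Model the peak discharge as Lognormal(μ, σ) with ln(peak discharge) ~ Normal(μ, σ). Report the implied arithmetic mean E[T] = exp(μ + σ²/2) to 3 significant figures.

E[T] ≈ 636 m³/s

If T ~ Lognormal(μ,σ) then ln T ~ Normal(μ,σ), so the p-quantile of ln T is μ + z_p·σ.
ln(393) = 5.974 and ln(736) = 6.601; z_{0.13} = -1.126, z_{0.72} = 0.5828.
σ = (6.601 − 5.974)/(0.5828 − (-1.126)) = 0.367.
μ = 5.974 − (-1.126)·0.367 = 6.387.
E[T] = exp(μ + σ²/2) = exp(6.387 + 0.0674) = 636 m³/s.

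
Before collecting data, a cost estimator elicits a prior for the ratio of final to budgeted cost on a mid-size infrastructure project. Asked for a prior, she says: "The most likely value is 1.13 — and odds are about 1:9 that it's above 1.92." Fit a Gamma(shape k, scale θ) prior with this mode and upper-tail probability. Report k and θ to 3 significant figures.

Gamma(k,θ) with k>1 has mode (k−1)θ, so θ = 1.13/(k−1).
Need P(X < 1.92) = 0.9 with θ tied to k this way. Start at k = 2, θ = 1.13: P(X<1.92) ≈ 0.506.
Too low — raise k to concentrate. Iterating converges to k ≈ 7.74.
Then θ = 1.13/(7.74−1) ≈ 0.168.

k ≈ 7.74, θ ≈ 0.168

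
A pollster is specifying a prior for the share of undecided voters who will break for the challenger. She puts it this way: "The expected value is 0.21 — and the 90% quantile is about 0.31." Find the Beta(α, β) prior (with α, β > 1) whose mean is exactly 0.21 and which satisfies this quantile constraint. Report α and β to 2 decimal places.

With mean 0.21 fixed, write α = 0.21s, β = 0.79s where s = α+β.
Need P(θ < 0.31) = 0.9 under Beta(0.21s, 0.79s). Normal approximation: (q−m)/√(m(1−m)/s) ≈ z_{0.9} = 1.28, so s ≈ 0.21·0.79·(1.28)²/(0.31−0.21)² = 27.2.
At s = 27.2: P(θ<0.31) ≈ 0.894. Adjusting to match 0.9 gives s ≈ 28.91.
So α = 0.21·28.91 ≈ 6.07, β = 0.79·28.91 ≈ 22.84.

α ≈ 6.07, β ≈ 22.84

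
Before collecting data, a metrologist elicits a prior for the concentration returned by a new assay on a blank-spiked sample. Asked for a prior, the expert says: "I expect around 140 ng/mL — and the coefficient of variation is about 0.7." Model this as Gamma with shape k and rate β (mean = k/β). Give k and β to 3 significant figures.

For Gamma(k, rate β): mean = k/β, variance = k/β², so CV = 1/√k.
CV = 0.7, hence k = 1/CV² = 2.04.
Then β = k/mean = 2.04/140 = 0.0146.

k ≈ 2.04, β ≈ 0.0146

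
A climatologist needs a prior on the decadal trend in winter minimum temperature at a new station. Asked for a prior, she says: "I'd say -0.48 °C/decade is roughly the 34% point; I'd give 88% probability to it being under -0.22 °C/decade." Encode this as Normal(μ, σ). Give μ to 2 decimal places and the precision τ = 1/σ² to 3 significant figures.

μ = -0.41, τ = 37.3

The p-quantile of Normal(μ,σ) is μ + z_p·σ, with z_{0.34} = -0.4125 and z_{0.88} = 1.175.
Eliminate σ: μ = (z₂·x₁ − z₁·x₂)/(z₂ − z₁) = (1.175·-0.48 − (-0.4125)·-0.22)/1.587 = -0.41.
Then σ = (x₂ − x₁)/(z₂ − z₁) = (-0.22 − -0.48)/1.587 = 0.16.
Precision τ = 1/σ² = 1/0.1638² = 37.3.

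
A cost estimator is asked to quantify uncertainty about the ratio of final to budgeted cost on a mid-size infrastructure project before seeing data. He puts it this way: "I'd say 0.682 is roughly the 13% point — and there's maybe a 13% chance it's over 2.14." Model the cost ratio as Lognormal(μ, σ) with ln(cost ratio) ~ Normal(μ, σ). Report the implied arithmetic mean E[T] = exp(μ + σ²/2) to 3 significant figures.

E[T] ≈ 1.37

If T ~ Lognormal(μ,σ) then ln T ~ Normal(μ,σ), so the p-quantile of ln T is μ + z_p·σ.
ln(0.682) = -0.3827 and ln(2.14) = 0.7608; z_{0.13} = -1.126, z_{0.87} = 1.126.
σ = (0.7608 − -0.3827)/(1.126 − (-1.126)) = 0.508.
μ = -0.3827 − (-1.126)·0.508 = 0.189.
E[T] = exp(μ + σ²/2) = exp(0.189 + 0.1288) = 1.37.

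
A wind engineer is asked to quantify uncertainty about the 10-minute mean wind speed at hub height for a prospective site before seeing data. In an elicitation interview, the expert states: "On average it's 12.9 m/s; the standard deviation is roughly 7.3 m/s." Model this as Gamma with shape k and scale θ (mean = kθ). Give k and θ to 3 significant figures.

k ≈ 3.12, θ ≈ 4.13

For Gamma(k, scale θ): mean = kθ, variance = kθ², so CV = 1/√k.
CV = SD/mean = 7.3/12.9 = 0.5659, hence k = 1/CV² = 3.12.
Then θ = mean/k = 12.9/3.12 = 4.13.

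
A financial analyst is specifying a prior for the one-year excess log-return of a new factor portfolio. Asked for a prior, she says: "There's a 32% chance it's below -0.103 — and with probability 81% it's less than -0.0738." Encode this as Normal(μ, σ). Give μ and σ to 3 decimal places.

μ = -0.093, σ = 0.022

For Normal(μ,σ), the p-quantile is μ + z_p·σ. Here z_{0.32} = -0.4677, z_{0.81} = 0.8779.
So -0.103 = μ − 0.4677σ and -0.0738 = μ + 0.8779σ.
Subtracting: σ = (-0.0738 − -0.103)/(0.8779 − (-0.4677)) = 0.022.
Then μ = -0.103 − (-0.4677)·0.022 = -0.093.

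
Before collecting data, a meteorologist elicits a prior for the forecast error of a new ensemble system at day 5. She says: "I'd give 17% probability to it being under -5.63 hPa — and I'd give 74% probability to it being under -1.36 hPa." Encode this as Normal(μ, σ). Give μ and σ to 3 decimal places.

The p-quantile of Normal(μ,σ) is μ + z_p·σ, with z_{0.17} = -0.9542 and z_{0.74} = 0.6433.
Eliminate σ: μ = (z₂·x₁ − z₁·x₂)/(z₂ − z₁) = (0.6433·-5.63 − (-0.9542)·-1.36)/1.598 = -3.080.
Then σ = (x₂ − x₁)/(z₂ − z₁) = (-1.36 − -5.63)/1.598 = 2.673.

μ = -3.080, σ = 2.673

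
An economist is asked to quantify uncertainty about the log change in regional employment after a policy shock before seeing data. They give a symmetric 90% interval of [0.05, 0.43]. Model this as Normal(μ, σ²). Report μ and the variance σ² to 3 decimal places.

A symmetric 90% interval runs μ ± z·σ with z = 1.645.
Half-width = 0.19, so σ = 0.19/1.645 = 0.1155 and σ² = 0.013.
μ is the interval midpoint, 0.240.

μ = 0.240, σ² = 0.013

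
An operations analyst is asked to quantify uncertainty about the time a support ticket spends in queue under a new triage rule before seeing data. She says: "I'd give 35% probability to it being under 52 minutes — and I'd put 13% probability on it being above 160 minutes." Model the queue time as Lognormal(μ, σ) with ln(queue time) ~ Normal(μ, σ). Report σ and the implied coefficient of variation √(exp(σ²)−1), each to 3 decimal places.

If T ~ Lognormal(μ,σ) then ln T ~ Normal(μ,σ), so the p-quantile of ln T is μ + z_p·σ.
ln(52) = 3.951 and ln(160) = 5.075; z_{0.35} = -0.3853, z_{0.87} = 1.126.
σ = (5.075 − 3.951)/(1.126 − (-0.3853)) = 0.743.
μ = 3.951 − (-0.3853)·0.743 = 4.238.
CV = √(exp(σ²)−1) = √(exp(0.5528)−1) = 0.859.

σ ≈ 0.743, CV ≈ 0.859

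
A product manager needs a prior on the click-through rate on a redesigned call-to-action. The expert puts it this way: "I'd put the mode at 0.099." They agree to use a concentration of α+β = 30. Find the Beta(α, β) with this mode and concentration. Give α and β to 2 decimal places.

α = 3.77, β = 26.23

For α,β > 1 the Beta mode is (α−1)/(α+β−2). With α+β = 30, the mode is (α−1)/28.
Set (α−1)/28 = 0.099 → α = 1 + 0.099·28 = 3.77.
β = 30 − α = 26.23.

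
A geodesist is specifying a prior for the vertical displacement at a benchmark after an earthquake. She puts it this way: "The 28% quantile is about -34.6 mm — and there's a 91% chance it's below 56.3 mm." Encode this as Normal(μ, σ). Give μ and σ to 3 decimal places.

μ = -7.058, σ = 47.255

For Normal(μ,σ), the p-quantile is μ + z_p·σ. Here z_{0.28} = -0.5828, z_{0.91} = 1.341.
So -34.6 = μ − 0.5828σ and 56.3 = μ + 1.341σ.
Subtracting: σ = (56.3 − -34.6)/(1.341 − (-0.5828)) = 47.255.
Then μ = -34.6 − (-0.5828)·47.255 = -7.058.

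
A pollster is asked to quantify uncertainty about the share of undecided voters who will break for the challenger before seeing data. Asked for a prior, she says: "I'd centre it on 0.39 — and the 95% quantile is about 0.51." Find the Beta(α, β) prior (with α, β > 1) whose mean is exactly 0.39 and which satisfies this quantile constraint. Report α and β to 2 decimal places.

α ≈ 17.90, β ≈ 28.00

With mean 0.39 fixed, write α = 0.39s, β = 0.61s where s = α+β.
Need P(θ < 0.51) = 0.95 under Beta(0.39s, 0.61s). Normal approximation: (q−m)/√(m(1−m)/s) ≈ z_{0.95} = 1.64, so s ≈ 0.39·0.61·(1.64)²/(0.51−0.39)² = 44.7.
At s = 44.7: P(θ<0.51) ≈ 0.948. Adjusting to match 0.95 gives s ≈ 45.90.
So α = 0.39·45.90 ≈ 17.90, β = 0.61·45.90 ≈ 28.00.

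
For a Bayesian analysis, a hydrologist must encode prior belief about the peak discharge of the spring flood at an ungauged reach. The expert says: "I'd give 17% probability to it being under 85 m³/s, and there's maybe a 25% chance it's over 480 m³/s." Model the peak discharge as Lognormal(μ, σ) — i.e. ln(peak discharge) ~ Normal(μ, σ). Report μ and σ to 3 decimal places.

μ ≈ 5.457, σ ≈ 1.063

If T ~ Lognormal(μ,σ) then ln T ~ Normal(μ,σ), so the p-quantile of ln T is μ + z_p·σ.
ln(85) = 4.443 and ln(480) = 6.174; z_{0.17} = -0.9542, z_{0.75} = 0.6745.
σ = (6.174 − 4.443)/(0.6745 − (-0.9542)) = 1.063.
μ = 4.443 − (-0.9542)·1.063 = 5.457.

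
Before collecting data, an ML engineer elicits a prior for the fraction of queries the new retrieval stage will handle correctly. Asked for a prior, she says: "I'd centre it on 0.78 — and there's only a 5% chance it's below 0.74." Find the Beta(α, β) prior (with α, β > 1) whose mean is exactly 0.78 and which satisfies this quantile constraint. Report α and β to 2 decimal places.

α ≈ 237.65, β ≈ 67.03

With mean 0.78 fixed, write α = 0.78s, β = 0.22s where s = α+β.
Need P(θ < 0.74) = 0.05 under Beta(0.78s, 0.22s). Normal approximation: (q−m)/√(m(1−m)/s) ≈ z_{0.05} = -1.64, so s ≈ 0.78·0.22·(-1.64)²/(0.74−0.78)² = 290.2.
At s = 290.2: P(θ<0.74) ≈ 0.054. Adjusting to match 0.05 gives s ≈ 304.68.
So α = 0.78·304.68 ≈ 237.65, β = 0.22·304.68 ≈ 67.03.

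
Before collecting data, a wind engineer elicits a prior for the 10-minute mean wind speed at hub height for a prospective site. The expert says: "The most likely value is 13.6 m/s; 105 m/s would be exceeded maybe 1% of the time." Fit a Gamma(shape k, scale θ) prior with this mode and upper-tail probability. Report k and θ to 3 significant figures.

Gamma(k,θ) with k>1 has mode (k−1)θ, so θ = 13.6/(k−1).
Need P(X < 105) = 0.99 with θ tied to k this way. Start at k = 2, θ = 13.6: P(X<105) ≈ 0.996.
Too high — lower k to spread out. Iterating converges to k ≈ 1.81.
Then θ = 13.6/(1.81−1) ≈ 16.7.

k ≈ 1.81, θ ≈ 16.7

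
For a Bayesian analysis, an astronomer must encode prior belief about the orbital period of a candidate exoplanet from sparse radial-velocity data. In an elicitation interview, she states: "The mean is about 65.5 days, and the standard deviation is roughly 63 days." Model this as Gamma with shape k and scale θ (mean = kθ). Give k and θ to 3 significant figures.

k ≈ 1.08, θ ≈ 60.6

For Gamma(k, scale θ): mean = kθ, variance = kθ², so CV = 1/√k.
CV = SD/mean = 63/65.5 = 0.9618, hence k = 1/CV² = 1.08.
Then θ = mean/k = 65.5/1.08 = 60.6.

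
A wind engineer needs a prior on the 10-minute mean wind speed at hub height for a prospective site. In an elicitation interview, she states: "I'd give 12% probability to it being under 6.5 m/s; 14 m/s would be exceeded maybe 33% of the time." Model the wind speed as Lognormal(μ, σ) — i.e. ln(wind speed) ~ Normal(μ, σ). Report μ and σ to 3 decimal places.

μ ≈ 2.430, σ ≈ 0.475

If T ~ Lognormal(μ,σ) then ln T ~ Normal(μ,σ), so the p-quantile of ln T is μ + z_p·σ.
ln(6.5) = 1.872 and ln(14) = 2.639; z_{0.12} = -1.175, z_{0.67} = 0.4399.
σ = (2.639 − 1.872)/(0.4399 − (-1.175)) = 0.475.
μ = 1.872 − (-1.175)·0.475 = 2.430.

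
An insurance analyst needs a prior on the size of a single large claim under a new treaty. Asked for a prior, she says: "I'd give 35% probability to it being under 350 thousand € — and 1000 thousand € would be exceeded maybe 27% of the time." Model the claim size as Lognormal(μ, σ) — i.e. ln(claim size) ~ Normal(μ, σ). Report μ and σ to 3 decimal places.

μ ≈ 6.263, σ ≈ 1.052

If T ~ Lognormal(μ,σ) then ln T ~ Normal(μ,σ), so the p-quantile of ln T is μ + z_p·σ.
ln(350) = 5.858 and ln(1000) = 6.908; z_{0.35} = -0.3853, z_{0.73} = 0.6128.
σ = (6.908 − 5.858)/(0.6128 − (-0.3853)) = 1.052.
μ = 5.858 − (-0.3853)·1.052 = 6.263.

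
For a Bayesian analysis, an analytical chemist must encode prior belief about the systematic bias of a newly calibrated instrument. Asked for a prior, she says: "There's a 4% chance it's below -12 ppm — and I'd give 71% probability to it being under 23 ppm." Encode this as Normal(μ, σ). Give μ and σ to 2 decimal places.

μ = 14.59, σ = 15.19

For Normal(μ,σ), the p-quantile is μ + z_p·σ. Here z_{0.04} = -1.751, z_{0.71} = 0.5534.
So -12 = μ − 1.751σ and 23 = μ + 0.5534σ.
Subtracting: σ = (23 − -12)/(0.5534 − (-1.751)) = 15.19.
Then μ = -12 − (-1.751)·15.19 = 14.59.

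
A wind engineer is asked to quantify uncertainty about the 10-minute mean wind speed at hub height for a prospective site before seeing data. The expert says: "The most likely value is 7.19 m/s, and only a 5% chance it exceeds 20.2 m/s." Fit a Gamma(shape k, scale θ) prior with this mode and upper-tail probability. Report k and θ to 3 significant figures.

Gamma(k,θ) with k>1 has mode (k−1)θ, so θ = 7.19/(k−1).
Need P(X < 20.2) = 0.95 with θ tied to k this way. Start at k = 2, θ = 7.19: P(X<20.2) ≈ 0.771.
Too low — raise k to concentrate. Iterating converges to k ≈ 3.51.
Then θ = 7.19/(3.51−1) ≈ 2.87.

k ≈ 3.51, θ ≈ 2.87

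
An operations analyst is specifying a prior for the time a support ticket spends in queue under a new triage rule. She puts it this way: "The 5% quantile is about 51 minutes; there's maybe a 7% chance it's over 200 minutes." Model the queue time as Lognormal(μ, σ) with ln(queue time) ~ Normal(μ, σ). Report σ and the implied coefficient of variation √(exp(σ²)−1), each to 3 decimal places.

If T ~ Lognormal(μ,σ) then ln T ~ Normal(μ,σ), so the p-quantile of ln T is μ + z_p·σ.
ln(51) = 3.932 and ln(200) = 5.298; z_{0.05} = -1.645, z_{0.93} = 1.476.
σ = (5.298 − 3.932)/(1.476 − (-1.645)) = 0.438.
μ = 3.932 − (-1.645)·0.438 = 4.652.
CV = √(exp(σ²)−1) = √(exp(0.1917)−1) = 0.460.

σ ≈ 0.438, CV ≈ 0.460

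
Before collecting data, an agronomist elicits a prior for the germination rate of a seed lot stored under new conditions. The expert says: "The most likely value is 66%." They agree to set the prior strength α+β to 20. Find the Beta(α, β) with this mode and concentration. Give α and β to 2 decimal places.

For α,β > 1 the Beta mode is (α−1)/(α+β−2). With α+β = 20, the mode is (α−1)/18.
Set (α−1)/18 = 0.66 → α = 1 + 0.66·18 = 12.88.
β = 20 − α = 7.12.

α = 12.88, β = 7.12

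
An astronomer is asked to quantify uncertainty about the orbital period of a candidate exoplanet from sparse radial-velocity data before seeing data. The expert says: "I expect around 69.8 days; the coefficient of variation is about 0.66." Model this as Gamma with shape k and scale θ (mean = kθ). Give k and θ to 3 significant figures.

k ≈ 2.3, θ ≈ 30.4

For Gamma(k, scale θ): mean = kθ, variance = kθ², so CV = 1/√k.
CV = 0.66, hence k = 1/CV² = 2.3.
Then θ = mean/k = 69.8/2.3 = 30.4.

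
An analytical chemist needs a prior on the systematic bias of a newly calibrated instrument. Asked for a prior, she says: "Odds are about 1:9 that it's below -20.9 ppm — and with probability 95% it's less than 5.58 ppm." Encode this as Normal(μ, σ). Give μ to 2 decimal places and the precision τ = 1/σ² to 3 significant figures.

The p-quantile of Normal(μ,σ) is μ + z_p·σ, with z_{0.1} = -1.282 and z_{0.95} = 1.645.
Eliminate σ: μ = (z₂·x₁ − z₁·x₂)/(z₂ − z₁) = (1.645·-20.9 − (-1.282)·5.58)/2.926 = -9.30.
Then σ = (x₂ − x₁)/(z₂ − z₁) = (5.58 − -20.9)/2.926 = 9.05.
Precision τ = 1/σ² = 1/9.049² = 0.0122.

μ = -9.30, τ = 0.0122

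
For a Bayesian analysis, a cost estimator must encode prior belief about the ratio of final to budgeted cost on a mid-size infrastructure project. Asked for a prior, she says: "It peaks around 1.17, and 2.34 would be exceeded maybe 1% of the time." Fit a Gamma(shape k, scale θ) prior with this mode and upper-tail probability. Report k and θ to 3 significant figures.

Gamma(k,θ) with k>1 has mode (k−1)θ, so θ = 1.17/(k−1).
Need P(X < 2.34) = 0.99 with θ tied to k this way. Start at k = 2, θ = 1.17: P(X<2.34) ≈ 0.594.
Too low — raise k to concentrate. Iterating converges to k ≈ 11.2.
Then θ = 1.17/(11.2−1) ≈ 0.114.

k ≈ 11.2, θ ≈ 0.114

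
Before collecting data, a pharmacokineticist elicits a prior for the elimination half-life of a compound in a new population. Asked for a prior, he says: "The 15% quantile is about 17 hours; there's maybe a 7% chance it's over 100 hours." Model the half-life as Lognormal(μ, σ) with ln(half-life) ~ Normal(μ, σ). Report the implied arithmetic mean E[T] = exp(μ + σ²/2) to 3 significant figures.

If T ~ Lognormal(μ,σ) then ln T ~ Normal(μ,σ), so the p-quantile of ln T is μ + z_p·σ.
ln(17) = 2.833 and ln(100) = 4.605; z_{0.15} = -1.036, z_{0.93} = 1.476.
σ = (4.605 − 2.833)/(1.476 − (-1.036)) = 0.705.
μ = 2.833 − (-1.036)·0.705 = 3.564.
E[T] = exp(μ + σ²/2) = exp(3.564 + 0.2487) = 45.3 hours.

E[T] ≈ 45.3 hours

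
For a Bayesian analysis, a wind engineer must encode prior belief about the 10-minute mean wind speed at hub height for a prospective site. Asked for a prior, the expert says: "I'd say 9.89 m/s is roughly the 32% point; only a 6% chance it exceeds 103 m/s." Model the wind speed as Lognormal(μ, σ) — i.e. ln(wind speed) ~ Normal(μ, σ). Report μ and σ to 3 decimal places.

μ ≈ 2.833, σ ≈ 1.159

If T ~ Lognormal(μ,σ) then ln T ~ Normal(μ,σ), so the p-quantile of ln T is μ + z_p·σ.
ln(9.89) = 2.292 and ln(103) = 4.635; z_{0.32} = -0.4677, z_{0.94} = 1.555.
σ = (4.635 − 2.292)/(1.555 − (-0.4677)) = 1.159.
μ = 2.292 − (-0.4677)·1.159 = 2.833.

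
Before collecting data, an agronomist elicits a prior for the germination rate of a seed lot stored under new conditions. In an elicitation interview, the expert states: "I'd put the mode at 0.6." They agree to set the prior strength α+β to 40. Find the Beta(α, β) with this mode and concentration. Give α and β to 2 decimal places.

α = 23.80, β = 16.20

For α,β > 1 the Beta mode is (α−1)/(α+β−2). With α+β = 40, the mode is (α−1)/38.
Set (α−1)/38 = 0.6 → α = 1 + 0.6·38 = 23.80.
β = 40 − α = 16.20.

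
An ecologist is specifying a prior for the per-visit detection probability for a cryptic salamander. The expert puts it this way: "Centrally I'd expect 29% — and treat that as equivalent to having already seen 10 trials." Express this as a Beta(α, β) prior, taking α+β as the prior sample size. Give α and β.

α = 2.9, β = 7.1

Under the effective-sample-size interpretation, Beta(α, β) has prior mean α/(α+β) and prior sample size α+β.
So α+β = 10 and α/(α+β) = 0.29, giving α = 0.29·10 = 2.9 and β = 10 − 2.9 = 7.1.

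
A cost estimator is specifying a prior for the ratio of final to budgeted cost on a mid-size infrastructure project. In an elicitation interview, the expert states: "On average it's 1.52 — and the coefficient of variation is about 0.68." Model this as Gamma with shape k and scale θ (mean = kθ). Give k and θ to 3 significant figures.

For Gamma(k, scale θ): mean = kθ, variance = kθ², so CV = 1/√k.
CV = 0.68, hence k = 1/CV² = 2.16.
Then θ = mean/k = 1.52/2.16 = 0.703.

k ≈ 2.16, θ ≈ 0.703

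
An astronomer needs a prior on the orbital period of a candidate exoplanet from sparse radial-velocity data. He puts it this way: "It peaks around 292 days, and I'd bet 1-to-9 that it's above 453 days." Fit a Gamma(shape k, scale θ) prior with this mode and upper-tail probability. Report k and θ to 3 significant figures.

k ≈ 10.7, θ ≈ 30.1

Gamma(k,θ) with k>1 has mode (k−1)θ, so θ = 292/(k−1).
Need P(X < 453) = 0.9 with θ tied to k this way. Start at k = 2, θ = 292: P(X<453) ≈ 0.459.
Too low — raise k to concentrate. Iterating converges to k ≈ 10.7.
Then θ = 292/(10.7−1) ≈ 30.1.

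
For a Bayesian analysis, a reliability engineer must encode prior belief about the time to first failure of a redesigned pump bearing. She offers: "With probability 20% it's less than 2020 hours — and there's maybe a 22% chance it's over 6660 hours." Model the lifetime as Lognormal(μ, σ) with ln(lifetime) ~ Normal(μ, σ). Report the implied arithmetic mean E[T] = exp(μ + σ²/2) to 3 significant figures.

If T ~ Lognormal(μ,σ) then ln T ~ Normal(μ,σ), so the p-quantile of ln T is μ + z_p·σ.
ln(2020) = 7.611 and ln(6660) = 8.804; z_{0.2} = -0.8416, z_{0.78} = 0.7722.
σ = (8.804 − 7.611)/(0.7722 − (-0.8416)) = 0.739.
μ = 7.611 − (-0.8416)·0.739 = 8.233.
E[T] = exp(μ + σ²/2) = exp(8.233 + 0.2732) = 4950 hours.

E[T] ≈ 4950 hours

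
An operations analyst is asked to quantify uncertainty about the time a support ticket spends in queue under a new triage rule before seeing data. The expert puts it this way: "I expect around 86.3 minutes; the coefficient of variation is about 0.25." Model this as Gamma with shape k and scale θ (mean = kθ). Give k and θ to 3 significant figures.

For Gamma(k, scale θ): mean = kθ, variance = kθ², so CV = 1/√k.
CV = 0.25, hence k = 1/CV² = 16.
Then θ = mean/k = 86.3/16 = 5.39.

k ≈ 16, θ ≈ 5.39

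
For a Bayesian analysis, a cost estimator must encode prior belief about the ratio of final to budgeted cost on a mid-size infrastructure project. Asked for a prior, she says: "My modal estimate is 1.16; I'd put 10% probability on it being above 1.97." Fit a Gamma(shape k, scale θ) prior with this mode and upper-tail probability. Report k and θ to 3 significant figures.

k ≈ 7.75, θ ≈ 0.172

Gamma(k,θ) with k>1 has mode (k−1)θ, so θ = 1.16/(k−1).
Need P(X < 1.97) = 0.9 with θ tied to k this way. Start at k = 2, θ = 1.16: P(X<1.97) ≈ 0.506.
Too low — raise k to concentrate. Iterating converges to k ≈ 7.75.
Then θ = 1.16/(7.75−1) ≈ 0.172.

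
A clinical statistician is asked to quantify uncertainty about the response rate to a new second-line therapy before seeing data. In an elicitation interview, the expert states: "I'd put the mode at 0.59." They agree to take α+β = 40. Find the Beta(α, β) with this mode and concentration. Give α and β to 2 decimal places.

α = 23.42, β = 16.58

For α,β > 1 the Beta mode is (α−1)/(α+β−2). With α+β = 40, the mode is (α−1)/38.
Set (α−1)/38 = 0.59 → α = 1 + 0.59·38 = 23.42.
β = 40 − α = 16.58.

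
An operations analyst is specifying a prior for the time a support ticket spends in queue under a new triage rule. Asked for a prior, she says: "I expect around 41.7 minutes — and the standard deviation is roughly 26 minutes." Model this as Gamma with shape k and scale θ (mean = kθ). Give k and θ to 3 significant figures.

k ≈ 2.57, θ ≈ 16.2

For Gamma(k, scale θ): mean = kθ, variance = kθ², so CV = 1/√k.
CV = SD/mean = 26/41.7 = 0.6235, hence k = 1/CV² = 2.57.
Then θ = mean/k = 41.7/2.57 = 16.2.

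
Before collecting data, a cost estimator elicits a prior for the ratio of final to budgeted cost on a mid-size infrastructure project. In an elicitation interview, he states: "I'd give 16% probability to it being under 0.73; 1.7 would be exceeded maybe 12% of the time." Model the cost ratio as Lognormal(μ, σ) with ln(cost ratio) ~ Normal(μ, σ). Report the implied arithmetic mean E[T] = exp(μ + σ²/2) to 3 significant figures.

E[T] ≈ 1.16

If T ~ Lognormal(μ,σ) then ln T ~ Normal(μ,σ), so the p-quantile of ln T is μ + z_p·σ.
ln(0.73) = -0.3147 and ln(1.7) = 0.5306; z_{0.16} = -0.9945, z_{0.88} = 1.175.
σ = (0.5306 − -0.3147)/(1.175 − (-0.9945)) = 0.390.
μ = -0.3147 − (-0.9945)·0.390 = 0.073.
E[T] = exp(μ + σ²/2) = exp(0.073 + 0.0759) = 1.16.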